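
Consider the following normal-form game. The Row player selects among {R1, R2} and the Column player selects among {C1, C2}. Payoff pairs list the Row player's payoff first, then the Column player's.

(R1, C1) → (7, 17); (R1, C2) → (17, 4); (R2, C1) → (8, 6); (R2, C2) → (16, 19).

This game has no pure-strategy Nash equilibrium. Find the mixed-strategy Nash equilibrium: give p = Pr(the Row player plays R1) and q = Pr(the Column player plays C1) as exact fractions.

p = 1/2, q = 1/2

In a mixed NE each player is indifferent between their pure strategies, so the opponent's mix sets the indifference.
The Column player indifferent between C1 and C2: p·17 + (1−p)·6 = p·4 + (1−p)·19 ⟹ 6 + 11p = 19 + (-15)p ⟹ p = 1/2.
The Row player indifferent between R1 and R2: q·7 + (1−q)·17 = q·8 + (1−q)·16 ⟹ 17 + (-10)q = 16 + (-8)q ⟹ q = 1/2.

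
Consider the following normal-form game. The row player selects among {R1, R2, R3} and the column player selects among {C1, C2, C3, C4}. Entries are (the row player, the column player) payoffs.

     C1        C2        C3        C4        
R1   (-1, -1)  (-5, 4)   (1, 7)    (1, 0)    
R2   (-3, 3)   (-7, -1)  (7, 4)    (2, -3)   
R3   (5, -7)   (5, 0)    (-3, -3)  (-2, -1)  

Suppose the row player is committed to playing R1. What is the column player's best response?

C3

With the row player fixed at R1, the column player's payoffs are: C1 → -1, C2 → 4, C3 → 7, C4 → 0.
The maximum is 7, achieved by C3.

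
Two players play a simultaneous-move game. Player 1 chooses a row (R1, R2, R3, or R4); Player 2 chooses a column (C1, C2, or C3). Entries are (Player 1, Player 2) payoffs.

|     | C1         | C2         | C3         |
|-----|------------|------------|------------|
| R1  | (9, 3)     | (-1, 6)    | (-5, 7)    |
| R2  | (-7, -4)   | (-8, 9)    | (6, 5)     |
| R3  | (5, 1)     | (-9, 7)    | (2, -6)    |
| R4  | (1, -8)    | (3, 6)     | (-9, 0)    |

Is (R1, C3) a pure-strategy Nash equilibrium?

No

Holding Player 2 at C3: Player 1 gets -5 from R1 but could get 6 by switching to R2. Player 1 has a profitable deviation.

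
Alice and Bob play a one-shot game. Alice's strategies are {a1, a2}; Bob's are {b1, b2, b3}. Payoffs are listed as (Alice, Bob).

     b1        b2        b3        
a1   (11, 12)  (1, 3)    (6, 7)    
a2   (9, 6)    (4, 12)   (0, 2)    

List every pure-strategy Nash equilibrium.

(a1, b1) and (a2, b2)

A profile is a Nash equilibrium when each player is best-responding to the other.
Alice's best responses — vs b1: a1 (payoff 11); vs b2: a2 (payoff 4); vs b3: a1 (payoff 6).
Bob's best responses — vs a1: b1 (payoff 12); vs a2: b2 (payoff 12).
Mutual best responses occur at (a1, b1) and (a2, b2); at each, neither player gains by switching.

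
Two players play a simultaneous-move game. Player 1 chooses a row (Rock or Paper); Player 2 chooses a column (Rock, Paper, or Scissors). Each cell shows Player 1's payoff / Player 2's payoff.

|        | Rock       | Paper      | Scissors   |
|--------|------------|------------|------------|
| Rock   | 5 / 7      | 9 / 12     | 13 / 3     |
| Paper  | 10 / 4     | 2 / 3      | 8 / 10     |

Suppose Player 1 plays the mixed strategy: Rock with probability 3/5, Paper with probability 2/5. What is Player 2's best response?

Player 2's best reply maximizes expected payoff against the mix.
Rock: (3/5)·7 + (2/5)·4 = 29/5
Paper: (3/5)·12 + (2/5)·3 = 42/5
Scissors: (3/5)·3 + (2/5)·10 = 29/5
Highest expected payoff is 42/5, from Paper.

Paper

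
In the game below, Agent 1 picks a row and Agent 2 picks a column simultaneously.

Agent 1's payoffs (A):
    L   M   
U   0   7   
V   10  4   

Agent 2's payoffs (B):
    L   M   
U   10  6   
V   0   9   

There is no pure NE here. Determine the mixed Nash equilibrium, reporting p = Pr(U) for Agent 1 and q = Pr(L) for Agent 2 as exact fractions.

Each player's mixing probability is pinned down by making the *other* player indifferent.
Agent 2 indifferent between L and M: p·10 + (1−p)·0 = p·6 + (1−p)·9 ⟹ 0 + 10p = 9 + (-3)p ⟹ p = 9/13.
Agent 1 indifferent between U and V: q·0 + (1−q)·7 = q·10 + (1−q)·4 ⟹ 7 + (-7)q = 4 + 6q ⟹ q = 3/13.

p = 9/13, q = 3/13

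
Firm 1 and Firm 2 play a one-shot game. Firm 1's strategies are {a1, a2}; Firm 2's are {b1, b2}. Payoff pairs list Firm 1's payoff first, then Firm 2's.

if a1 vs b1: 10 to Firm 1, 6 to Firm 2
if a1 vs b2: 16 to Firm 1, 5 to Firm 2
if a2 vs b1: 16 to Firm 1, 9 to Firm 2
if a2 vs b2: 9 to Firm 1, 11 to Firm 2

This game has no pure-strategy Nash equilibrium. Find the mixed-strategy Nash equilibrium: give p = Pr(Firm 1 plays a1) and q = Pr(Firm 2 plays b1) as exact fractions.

In a mixed NE each player is indifferent between their pure strategies, so the opponent's mix sets the indifference.
Firm 2 indifferent between b1 and b2: p·6 + (1−p)·9 = p·5 + (1−p)·11 ⟹ 9 + (-3)p = 11 + (-6)p ⟹ p = 2/3.
Firm 1 indifferent between a1 and a2: q·10 + (1−q)·16 = q·16 + (1−q)·9 ⟹ 16 + (-6)q = 9 + 7q ⟹ q = 7/13.

p = 2/3, q = 7/13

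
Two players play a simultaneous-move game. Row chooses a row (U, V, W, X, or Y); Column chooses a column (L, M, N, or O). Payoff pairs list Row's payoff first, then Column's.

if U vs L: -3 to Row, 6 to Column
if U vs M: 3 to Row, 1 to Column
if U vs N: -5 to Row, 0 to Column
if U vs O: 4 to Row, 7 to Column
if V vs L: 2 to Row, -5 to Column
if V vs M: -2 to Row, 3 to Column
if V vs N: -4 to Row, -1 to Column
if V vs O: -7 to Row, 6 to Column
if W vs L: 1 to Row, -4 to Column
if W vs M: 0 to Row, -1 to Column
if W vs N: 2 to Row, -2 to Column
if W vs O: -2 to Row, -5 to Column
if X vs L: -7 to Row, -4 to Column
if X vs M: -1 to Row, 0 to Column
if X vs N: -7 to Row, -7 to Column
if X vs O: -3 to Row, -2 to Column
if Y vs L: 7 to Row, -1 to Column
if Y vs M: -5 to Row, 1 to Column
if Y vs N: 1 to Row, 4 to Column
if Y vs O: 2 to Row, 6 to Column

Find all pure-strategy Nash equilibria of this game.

(U, O)

Find each player's best response to every opponent strategy; NE are the intersections.
Row's best responses — vs L: Y (payoff 7); vs M: U (payoff 3); vs N: W (payoff 2); vs O: U (payoff 4).
Column's best responses — vs U: O (payoff 7); vs V: O (payoff 6); vs W: M (payoff -1); vs X: M (payoff 0); vs Y: O (payoff 6).
The only mutual best response is (U, O); neither player gains by switching there.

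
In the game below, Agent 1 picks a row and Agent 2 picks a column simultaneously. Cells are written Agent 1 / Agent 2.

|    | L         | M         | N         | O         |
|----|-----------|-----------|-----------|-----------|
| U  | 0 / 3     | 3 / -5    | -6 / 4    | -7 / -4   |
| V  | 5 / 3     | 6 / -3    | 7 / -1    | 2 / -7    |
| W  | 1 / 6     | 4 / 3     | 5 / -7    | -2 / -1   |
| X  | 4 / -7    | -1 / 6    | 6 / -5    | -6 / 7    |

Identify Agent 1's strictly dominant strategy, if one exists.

Check whether one of Agent 1's strategies beats all alternatives regardless of what the opponent does.
V strictly dominates: vs L: 5 > each of {0, 1, 4}; vs M: 6 > each of {3, 4, -1}; vs N: 7 > each of {-6, 5, 6}; vs O: 2 > each of {-7, -2, -6}.

V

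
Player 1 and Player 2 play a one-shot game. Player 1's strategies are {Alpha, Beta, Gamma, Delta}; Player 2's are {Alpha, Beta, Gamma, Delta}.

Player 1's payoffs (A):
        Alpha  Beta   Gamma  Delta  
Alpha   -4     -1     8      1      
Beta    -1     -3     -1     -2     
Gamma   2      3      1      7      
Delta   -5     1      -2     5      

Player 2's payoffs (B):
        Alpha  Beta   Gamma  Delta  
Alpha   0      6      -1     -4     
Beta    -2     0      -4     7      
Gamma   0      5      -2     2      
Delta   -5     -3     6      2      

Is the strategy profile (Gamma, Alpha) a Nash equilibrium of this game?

Holding Player 2 at Alpha: Player 1 gets 2 from Gamma, versus -4 from Alpha, -1 from Beta, -5 from Delta. No profitable deviation for Player 1.
Holding Player 1 at Gamma: Player 2 gets 0 from Alpha but could get 5 by switching to Beta. Player 2 has a profitable deviation.

No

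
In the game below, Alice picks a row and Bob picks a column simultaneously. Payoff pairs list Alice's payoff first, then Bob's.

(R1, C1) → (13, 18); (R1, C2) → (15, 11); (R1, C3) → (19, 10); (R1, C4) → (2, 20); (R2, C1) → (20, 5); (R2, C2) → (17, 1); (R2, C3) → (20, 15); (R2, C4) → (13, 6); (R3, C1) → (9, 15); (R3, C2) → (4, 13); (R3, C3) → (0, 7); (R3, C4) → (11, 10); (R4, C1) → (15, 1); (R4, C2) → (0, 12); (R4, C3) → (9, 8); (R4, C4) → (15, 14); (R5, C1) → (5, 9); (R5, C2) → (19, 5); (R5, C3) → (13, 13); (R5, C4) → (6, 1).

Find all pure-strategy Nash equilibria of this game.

(R2, C3) and (R4, C4)

A profile is a Nash equilibrium when each player is best-responding to the other.
Alice's best responses — vs C1: R2 (payoff 20); vs C2: R5 (payoff 19); vs C3: R2 (payoff 20); vs C4: R4 (payoff 15).
Bob's best responses — vs R1: C4 (payoff 20); vs R2: C3 (payoff 15); vs R3: C1 (payoff 15); vs R4: C4 (payoff 14); vs R5: C3 (payoff 13).
Mutual best responses occur at (R2, C3) and (R4, C4); at each, neither player gains by switching.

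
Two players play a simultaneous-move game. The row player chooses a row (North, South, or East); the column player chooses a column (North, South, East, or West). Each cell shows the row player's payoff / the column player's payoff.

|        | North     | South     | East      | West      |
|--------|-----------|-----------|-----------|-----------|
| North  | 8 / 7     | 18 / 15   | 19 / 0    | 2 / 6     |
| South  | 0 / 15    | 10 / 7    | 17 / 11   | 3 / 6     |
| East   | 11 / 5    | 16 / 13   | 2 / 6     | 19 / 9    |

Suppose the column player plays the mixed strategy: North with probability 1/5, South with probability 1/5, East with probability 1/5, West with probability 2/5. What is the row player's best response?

The row player's best reply maximizes expected payoff against the mix.
North: (1/5)·8 + (1/5)·18 + (1/5)·19 + (2/5)·2 = 49/5
South: (1/5)·0 + (1/5)·10 + (1/5)·17 + (2/5)·3 = 33/5
East: (1/5)·11 + (1/5)·16 + (1/5)·2 + (2/5)·19 = 67/5
Highest expected payoff is 67/5, from East.

East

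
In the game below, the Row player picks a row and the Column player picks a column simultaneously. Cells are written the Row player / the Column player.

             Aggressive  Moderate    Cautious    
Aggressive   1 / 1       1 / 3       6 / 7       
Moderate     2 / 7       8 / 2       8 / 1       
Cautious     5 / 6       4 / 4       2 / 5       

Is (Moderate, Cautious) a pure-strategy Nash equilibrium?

Holding the Column player at Cautious: the Row player gets 8 from Moderate, versus 6 from Aggressive, 2 from Cautious. No profitable deviation for the Row player.
Holding the Row player at Moderate: the Column player gets 1 from Cautious but could get 7 by switching to Aggressive. The Column player has a profitable deviation.

No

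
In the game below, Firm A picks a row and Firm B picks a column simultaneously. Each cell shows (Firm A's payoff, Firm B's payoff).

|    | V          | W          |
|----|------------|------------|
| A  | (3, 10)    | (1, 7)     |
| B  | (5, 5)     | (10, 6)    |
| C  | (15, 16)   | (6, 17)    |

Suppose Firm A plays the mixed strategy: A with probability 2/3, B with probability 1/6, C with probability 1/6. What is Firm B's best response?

Firm B's best reply maximizes expected payoff against the mix.
V: (2/3)·10 + (1/6)·5 + (1/6)·16 = 61/6
W: (2/3)·7 + (1/6)·6 + (1/6)·17 = 17/2
Highest expected payoff is 61/6, from V.

V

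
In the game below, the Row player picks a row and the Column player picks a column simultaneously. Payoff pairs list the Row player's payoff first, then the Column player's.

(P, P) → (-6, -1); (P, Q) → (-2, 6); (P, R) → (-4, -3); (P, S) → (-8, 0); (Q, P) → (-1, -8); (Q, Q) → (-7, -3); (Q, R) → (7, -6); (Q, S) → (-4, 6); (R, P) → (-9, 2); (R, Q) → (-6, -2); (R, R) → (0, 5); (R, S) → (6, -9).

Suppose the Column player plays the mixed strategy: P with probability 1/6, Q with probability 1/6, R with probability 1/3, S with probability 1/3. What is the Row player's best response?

Q

The Row player's best reply maximizes expected payoff against the mix.
P: (1/6)·(-6) + (1/6)·(-2) + (1/3)·(-4) + (1/3)·(-8) = -16/3
Q: (1/6)·(-1) + (1/6)·(-7) + (1/3)·7 + (1/3)·(-4) = -1/3
R: (1/6)·(-9) + (1/6)·(-6) + (1/3)·0 + (1/3)·6 = -1/2
Highest expected payoff is -1/3, from Q.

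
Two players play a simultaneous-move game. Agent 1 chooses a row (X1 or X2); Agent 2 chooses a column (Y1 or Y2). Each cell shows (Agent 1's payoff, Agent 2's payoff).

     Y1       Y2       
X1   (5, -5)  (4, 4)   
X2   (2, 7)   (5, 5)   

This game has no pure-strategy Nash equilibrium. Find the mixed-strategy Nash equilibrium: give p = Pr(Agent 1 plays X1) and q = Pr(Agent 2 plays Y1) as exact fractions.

p = 2/11, q = 1/4

In a mixed NE each player is indifferent between their pure strategies, so the opponent's mix sets the indifference.
Agent 2 indifferent between Y1 and Y2: p·(-5) + (1−p)·7 = p·4 + (1−p)·5 ⟹ 7 + (-12)p = 5 + (-1)p ⟹ p = 2/11.
Agent 1 indifferent between X1 and X2: q·5 + (1−q)·4 = q·2 + (1−q)·5 ⟹ 4 + 1q = 5 + (-3)q ⟹ q = 1/4.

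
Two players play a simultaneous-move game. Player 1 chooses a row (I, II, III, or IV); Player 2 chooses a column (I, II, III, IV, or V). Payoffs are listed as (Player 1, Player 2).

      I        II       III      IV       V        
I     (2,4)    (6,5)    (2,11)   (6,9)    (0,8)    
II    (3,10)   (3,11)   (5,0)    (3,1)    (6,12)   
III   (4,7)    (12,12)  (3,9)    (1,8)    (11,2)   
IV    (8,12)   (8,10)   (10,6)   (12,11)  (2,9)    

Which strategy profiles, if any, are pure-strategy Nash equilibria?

A profile is a Nash equilibrium when each player is best-responding to the other.
Player 1's best responses — vs I: IV (payoff 8); vs II: III (payoff 12); vs III: IV (payoff 10); vs IV: IV (payoff 12); vs V: III (payoff 11).
Player 2's best responses — vs I: III (payoff 11); vs II: V (payoff 12); vs III: II (payoff 12); vs IV: I (payoff 12).
Mutual best responses occur at (III, II) and (IV, I); at each, neither player gains by switching.

(III, II) and (IV, I)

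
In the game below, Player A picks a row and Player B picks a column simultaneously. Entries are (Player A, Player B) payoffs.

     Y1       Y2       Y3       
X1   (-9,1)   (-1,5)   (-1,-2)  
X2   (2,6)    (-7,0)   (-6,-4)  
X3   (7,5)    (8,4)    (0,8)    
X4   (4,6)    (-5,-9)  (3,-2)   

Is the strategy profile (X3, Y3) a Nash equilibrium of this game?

No

Holding Player B at Y3: Player A gets 0 from X3 but could get 3 by switching to X4. Player A has a profitable deviation.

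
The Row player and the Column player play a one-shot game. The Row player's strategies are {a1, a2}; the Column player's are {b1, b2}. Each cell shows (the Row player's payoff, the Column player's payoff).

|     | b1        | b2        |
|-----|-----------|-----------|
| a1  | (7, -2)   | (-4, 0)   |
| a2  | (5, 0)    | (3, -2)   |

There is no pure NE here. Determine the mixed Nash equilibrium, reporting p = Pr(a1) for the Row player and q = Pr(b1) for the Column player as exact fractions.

p = 1/2, q = 7/9

In a mixed NE each player is indifferent between their pure strategies, so the opponent's mix sets the indifference.
The Column player indifferent between b1 and b2: p·(-2) + (1−p)·0 = p·0 + (1−p)·(-2) ⟹ 0 + (-2)p = (-2) + 2p ⟹ p = 1/2.
The Row player indifferent between a1 and a2: q·7 + (1−q)·(-4) = q·5 + (1−q)·3 ⟹ (-4) + 11q = 3 + 2q ⟹ q = 7/9.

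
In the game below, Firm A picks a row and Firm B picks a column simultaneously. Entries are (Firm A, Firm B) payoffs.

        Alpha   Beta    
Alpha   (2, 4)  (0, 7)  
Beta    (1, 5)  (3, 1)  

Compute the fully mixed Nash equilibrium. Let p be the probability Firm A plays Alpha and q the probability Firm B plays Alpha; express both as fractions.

p = 4/7, q = 3/4

In a mixed NE each player is indifferent between their pure strategies, so the opponent's mix sets the indifference.
Firm B indifferent between Alpha and Beta: p·4 + (1−p)·5 = p·7 + (1−p)·1 ⟹ 5 + (-1)p = 1 + 6p ⟹ p = 4/7.
Firm A indifferent between Alpha and Beta: q·2 + (1−q)·0 = q·1 + (1−q)·3 ⟹ 0 + 2q = 3 + (-2)q ⟹ q = 3/4.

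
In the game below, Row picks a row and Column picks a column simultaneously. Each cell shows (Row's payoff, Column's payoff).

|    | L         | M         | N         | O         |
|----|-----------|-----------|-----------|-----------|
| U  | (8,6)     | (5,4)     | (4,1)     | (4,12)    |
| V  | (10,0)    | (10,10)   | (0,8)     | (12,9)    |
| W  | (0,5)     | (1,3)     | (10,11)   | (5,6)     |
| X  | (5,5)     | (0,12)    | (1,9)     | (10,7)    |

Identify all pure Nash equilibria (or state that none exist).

A profile is a Nash equilibrium when each player is best-responding to the other.
Row's best responses — vs L: V (payoff 10); vs M: V (payoff 10); vs N: W (payoff 10); vs O: V (payoff 12).
Column's best responses — vs U: O (payoff 12); vs V: M (payoff 10); vs W: N (payoff 11); vs X: M (payoff 12).
Mutual best responses occur at (V, M) and (W, N); at each, neither player gains by switching.

(V, M) and (W, N)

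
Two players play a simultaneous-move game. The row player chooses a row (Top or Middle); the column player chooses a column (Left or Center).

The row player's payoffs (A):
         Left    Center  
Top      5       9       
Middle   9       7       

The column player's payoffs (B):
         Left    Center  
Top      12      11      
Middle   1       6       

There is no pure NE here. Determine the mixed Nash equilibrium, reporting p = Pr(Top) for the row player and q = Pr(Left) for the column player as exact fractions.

Each player's mixing probability is pinned down by making the *other* player indifferent.
The column player indifferent between Left and Center: p·12 + (1−p)·1 = p·11 + (1−p)·6 ⟹ 1 + 11p = 6 + 5p ⟹ p = 5/6.
The row player indifferent between Top and Middle: q·5 + (1−q)·9 = q·9 + (1−q)·7 ⟹ 9 + (-4)q = 7 + 2q ⟹ q = 1/3.

p = 5/6, q = 1/3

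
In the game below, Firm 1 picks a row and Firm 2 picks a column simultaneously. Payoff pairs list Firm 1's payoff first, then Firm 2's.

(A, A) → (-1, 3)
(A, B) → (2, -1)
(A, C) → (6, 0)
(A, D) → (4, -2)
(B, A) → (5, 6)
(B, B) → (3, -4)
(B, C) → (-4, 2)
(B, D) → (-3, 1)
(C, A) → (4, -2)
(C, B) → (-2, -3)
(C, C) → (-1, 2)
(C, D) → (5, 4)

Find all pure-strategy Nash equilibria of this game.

Check mutual best responses: a cell is a NE iff neither player can gain by unilaterally deviating.
Firm 1's best responses — vs A: B (payoff 5); vs B: B (payoff 3); vs C: A (payoff 6); vs D: C (payoff 5).
Firm 2's best responses — vs A: A (payoff 3); vs B: A (payoff 6); vs C: D (payoff 4).
Mutual best responses occur at (B, A) and (C, D); at each, neither player gains by switching.

(B, A) and (C, D)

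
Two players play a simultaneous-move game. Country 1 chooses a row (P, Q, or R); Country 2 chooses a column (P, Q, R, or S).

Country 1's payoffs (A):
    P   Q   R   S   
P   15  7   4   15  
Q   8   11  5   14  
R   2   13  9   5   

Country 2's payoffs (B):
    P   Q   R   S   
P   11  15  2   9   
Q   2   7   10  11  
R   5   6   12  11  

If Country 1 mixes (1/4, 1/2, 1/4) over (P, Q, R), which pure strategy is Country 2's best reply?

Compute Country 2's expected payoff from each pure strategy against the given mix.
P: (1/4)·11 + (1/2)·2 + (1/4)·5 = 5
Q: (1/4)·15 + (1/2)·7 + (1/4)·6 = 35/4
R: (1/4)·2 + (1/2)·10 + (1/4)·12 = 17/2
S: (1/4)·9 + (1/2)·11 + (1/4)·11 = 21/2
Highest expected payoff is 21/2, from S.

S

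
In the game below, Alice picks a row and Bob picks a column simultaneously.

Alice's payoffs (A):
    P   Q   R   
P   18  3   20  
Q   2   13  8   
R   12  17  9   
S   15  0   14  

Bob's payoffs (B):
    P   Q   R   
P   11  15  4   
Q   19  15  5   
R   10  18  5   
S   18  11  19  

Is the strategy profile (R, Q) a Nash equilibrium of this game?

Yes

Holding Bob at Q: Alice gets 17 from R, versus 3 from P, 13 from Q, 0 from S. No profitable deviation for Alice.
Holding Alice at R: Bob gets 18 from Q, versus 10 from P, 5 from R. No profitable deviation for Bob either.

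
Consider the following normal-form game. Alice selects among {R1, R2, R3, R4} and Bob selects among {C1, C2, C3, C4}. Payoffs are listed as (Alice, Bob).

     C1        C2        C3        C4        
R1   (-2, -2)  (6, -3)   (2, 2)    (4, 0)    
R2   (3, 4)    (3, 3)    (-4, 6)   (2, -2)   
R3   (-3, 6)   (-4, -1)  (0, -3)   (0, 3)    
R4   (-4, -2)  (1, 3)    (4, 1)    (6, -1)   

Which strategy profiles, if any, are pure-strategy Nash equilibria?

Check mutual best responses: a cell is a NE iff neither player can gain by unilaterally deviating.
Alice's best responses — vs C1: R2 (payoff 3); vs C2: R1 (payoff 6); vs C3: R4 (payoff 4); vs C4: R4 (payoff 6).
Bob's best responses — vs R1: C3 (payoff 2); vs R2: C3 (payoff 6); vs R3: C1 (payoff 6); vs R4: C2 (payoff 3).
No cell has both players best-responding. For instance, Alice's best reply to C4 is R4, but against R4 Bob prefers C2 over C4.

None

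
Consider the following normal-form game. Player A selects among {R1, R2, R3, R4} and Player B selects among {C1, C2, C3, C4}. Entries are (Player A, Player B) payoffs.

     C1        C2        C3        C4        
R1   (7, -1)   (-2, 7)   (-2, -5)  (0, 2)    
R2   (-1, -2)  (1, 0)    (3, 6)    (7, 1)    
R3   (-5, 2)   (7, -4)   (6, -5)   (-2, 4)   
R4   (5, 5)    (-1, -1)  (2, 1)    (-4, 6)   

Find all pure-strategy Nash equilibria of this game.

Find each player's best response to every opponent strategy; NE are the intersections.
Player A's best responses — vs C1: R1 (payoff 7); vs C2: R3 (payoff 7); vs C3: R3 (payoff 6); vs C4: R2 (payoff 7).
Player B's best responses — vs R1: C2 (payoff 7); vs R2: C3 (payoff 6); vs R3: C4 (payoff 4); vs R4: C4 (payoff 6).
No cell has both players best-responding. For instance, Player A's best reply to C3 is R3, but against R3 Player B prefers C4 over C3.

There is no pure-strategy Nash equilibrium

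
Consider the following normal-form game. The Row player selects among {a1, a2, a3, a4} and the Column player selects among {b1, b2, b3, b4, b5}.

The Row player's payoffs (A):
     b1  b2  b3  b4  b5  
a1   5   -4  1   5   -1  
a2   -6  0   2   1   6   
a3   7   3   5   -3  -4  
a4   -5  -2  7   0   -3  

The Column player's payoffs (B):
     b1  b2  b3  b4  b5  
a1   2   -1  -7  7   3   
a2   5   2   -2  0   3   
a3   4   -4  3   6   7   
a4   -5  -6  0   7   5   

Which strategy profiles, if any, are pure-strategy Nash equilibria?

(a1, b4)

A profile is a Nash equilibrium when each player is best-responding to the other.
The Row player's best responses — vs b1: a3 (payoff 7); vs b2: a3 (payoff 3); vs b3: a4 (payoff 7); vs b4: a1 (payoff 5); vs b5: a2 (payoff 6).
The Column player's best responses — vs a1: b4 (payoff 7); vs a2: b1 (payoff 5); vs a3: b5 (payoff 7); vs a4: b4 (payoff 7).
The only mutual best response is (a1, b4); neither player gains by switching there.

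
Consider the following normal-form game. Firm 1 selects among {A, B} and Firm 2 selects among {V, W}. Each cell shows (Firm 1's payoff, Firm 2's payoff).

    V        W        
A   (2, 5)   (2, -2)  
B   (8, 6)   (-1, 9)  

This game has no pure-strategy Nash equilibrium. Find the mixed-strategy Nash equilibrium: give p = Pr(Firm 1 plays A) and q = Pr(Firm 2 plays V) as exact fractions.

Each player's mixing probability is pinned down by making the *other* player indifferent.
Firm 2 indifferent between V and W: p·5 + (1−p)·6 = p·(-2) + (1−p)·9 ⟹ 6 + (-1)p = 9 + (-11)p ⟹ p = 3/10.
Firm 1 indifferent between A and B: q·2 + (1−q)·2 = q·8 + (1−q)·(-1) ⟹ 2 + 0q = (-1) + 9q ⟹ q = 1/3.

p = 3/10, q = 1/3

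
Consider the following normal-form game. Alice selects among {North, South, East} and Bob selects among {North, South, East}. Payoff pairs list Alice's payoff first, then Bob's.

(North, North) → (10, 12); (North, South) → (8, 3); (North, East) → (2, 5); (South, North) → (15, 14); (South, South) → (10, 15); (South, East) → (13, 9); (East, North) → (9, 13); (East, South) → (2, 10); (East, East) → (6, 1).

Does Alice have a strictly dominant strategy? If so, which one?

South

Check whether one of Alice's strategies beats all alternatives regardless of what the opponent does.
South strictly dominates: vs North: 15 > each of {10, 9}; vs South: 10 > each of {8, 2}; vs East: 13 > each of {2, 6}.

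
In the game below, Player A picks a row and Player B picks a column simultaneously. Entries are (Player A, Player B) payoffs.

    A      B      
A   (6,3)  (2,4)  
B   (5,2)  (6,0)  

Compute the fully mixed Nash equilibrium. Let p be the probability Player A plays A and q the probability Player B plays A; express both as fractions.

In a mixed NE each player is indifferent between their pure strategies, so the opponent's mix sets the indifference.
Player B indifferent between A and B: p·3 + (1−p)·2 = p·4 + (1−p)·0 ⟹ 2 + 1p = 0 + 4p ⟹ p = 2/3.
Player A indifferent between A and B: q·6 + (1−q)·2 = q·5 + (1−q)·6 ⟹ 2 + 4q = 6 + (-1)q ⟹ q = 4/5.

p = 2/3, q = 4/5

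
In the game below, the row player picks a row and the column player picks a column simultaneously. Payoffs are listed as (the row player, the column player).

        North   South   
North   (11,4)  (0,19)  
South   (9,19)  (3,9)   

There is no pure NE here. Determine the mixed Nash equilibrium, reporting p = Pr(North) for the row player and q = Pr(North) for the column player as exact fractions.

p = 2/5, q = 3/5

In a mixed NE each player is indifferent between their pure strategies, so the opponent's mix sets the indifference.
The column player indifferent between North and South: p·4 + (1−p)·19 = p·19 + (1−p)·9 ⟹ 19 + (-15)p = 9 + 10p ⟹ p = 2/5.
The row player indifferent between North and South: q·11 + (1−q)·0 = q·9 + (1−q)·3 ⟹ 0 + 11q = 3 + 6q ⟹ q = 3/5.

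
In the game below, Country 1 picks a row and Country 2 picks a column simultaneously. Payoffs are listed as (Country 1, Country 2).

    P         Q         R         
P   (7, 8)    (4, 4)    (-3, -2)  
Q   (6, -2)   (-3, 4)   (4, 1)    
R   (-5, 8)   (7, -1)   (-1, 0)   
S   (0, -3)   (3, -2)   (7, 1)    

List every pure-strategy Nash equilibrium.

(P, P) and (S, R)

Check mutual best responses: a cell is a NE iff neither player can gain by unilaterally deviating.
Country 1's best responses — vs P: P (payoff 7); vs Q: R (payoff 7); vs R: S (payoff 7).
Country 2's best responses — vs P: P (payoff 8); vs Q: Q (payoff 4); vs R: P (payoff 8); vs S: R (payoff 1).
Mutual best responses occur at (P, P) and (S, R); at each, neither player gains by switching.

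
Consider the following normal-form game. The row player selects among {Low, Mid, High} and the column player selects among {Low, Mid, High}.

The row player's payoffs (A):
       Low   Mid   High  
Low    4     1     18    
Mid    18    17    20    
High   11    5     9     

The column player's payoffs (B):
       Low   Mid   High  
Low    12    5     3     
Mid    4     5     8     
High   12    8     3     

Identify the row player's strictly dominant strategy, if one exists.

Check whether one of the row player's strategies beats all alternatives regardless of what the opponent does.
Mid strictly dominates: vs Low: 18 > each of {4, 11}; vs Mid: 17 > each of {1, 5}; vs High: 20 > each of {18, 9}.

Mid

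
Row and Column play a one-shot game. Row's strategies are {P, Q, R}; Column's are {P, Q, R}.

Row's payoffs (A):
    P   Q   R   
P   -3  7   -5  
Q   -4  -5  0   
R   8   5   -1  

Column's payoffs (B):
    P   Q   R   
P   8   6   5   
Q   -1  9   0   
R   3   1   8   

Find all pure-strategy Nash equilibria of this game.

A profile is a Nash equilibrium when each player is best-responding to the other.
Row's best responses — vs P: R (payoff 8); vs Q: P (payoff 7); vs R: Q (payoff 0).
Column's best responses — vs P: P (payoff 8); vs Q: Q (payoff 9); vs R: R (payoff 8).
No cell has both players best-responding. For instance, Row's best reply to Q is P, but against P Column prefers P over Q.

There is no pure-strategy Nash equilibrium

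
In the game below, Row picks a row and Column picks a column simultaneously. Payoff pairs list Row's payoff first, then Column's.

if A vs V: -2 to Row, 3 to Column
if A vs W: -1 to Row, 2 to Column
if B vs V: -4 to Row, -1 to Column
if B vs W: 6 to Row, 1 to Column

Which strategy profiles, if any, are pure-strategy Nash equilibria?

A profile is a Nash equilibrium when each player is best-responding to the other.
Row's best responses — vs V: A (payoff -2); vs W: B (payoff 6).
Column's best responses — vs A: V (payoff 3); vs B: W (payoff 1).
Mutual best responses occur at (A, V) and (B, W); at each, neither player gains by switching.

(A, V) and (B, W)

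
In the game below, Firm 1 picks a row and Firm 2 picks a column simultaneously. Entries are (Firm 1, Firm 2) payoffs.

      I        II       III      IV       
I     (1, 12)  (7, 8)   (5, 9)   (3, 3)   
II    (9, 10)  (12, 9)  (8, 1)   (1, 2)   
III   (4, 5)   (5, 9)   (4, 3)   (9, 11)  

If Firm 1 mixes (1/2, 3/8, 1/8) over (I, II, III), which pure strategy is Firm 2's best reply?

Compute Firm 2's expected payoff from each pure strategy against the given mix.
I: (1/2)·12 + (3/8)·10 + (1/8)·5 = 83/8
II: (1/2)·8 + (3/8)·9 + (1/8)·9 = 17/2
III: (1/2)·9 + (3/8)·1 + (1/8)·3 = 21/4
IV: (1/2)·3 + (3/8)·2 + (1/8)·11 = 29/8
Highest expected payoff is 83/8, from I.

I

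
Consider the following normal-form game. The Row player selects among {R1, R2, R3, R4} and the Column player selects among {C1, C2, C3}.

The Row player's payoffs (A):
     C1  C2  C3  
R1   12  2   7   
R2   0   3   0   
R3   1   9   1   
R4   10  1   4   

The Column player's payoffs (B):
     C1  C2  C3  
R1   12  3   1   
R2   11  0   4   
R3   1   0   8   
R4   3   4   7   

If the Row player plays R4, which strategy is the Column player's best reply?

C3

With the Row player fixed at R4, the Column player's payoffs are: C1 → 3, C2 → 4, C3 → 7.
The maximum is 7, achieved by C3.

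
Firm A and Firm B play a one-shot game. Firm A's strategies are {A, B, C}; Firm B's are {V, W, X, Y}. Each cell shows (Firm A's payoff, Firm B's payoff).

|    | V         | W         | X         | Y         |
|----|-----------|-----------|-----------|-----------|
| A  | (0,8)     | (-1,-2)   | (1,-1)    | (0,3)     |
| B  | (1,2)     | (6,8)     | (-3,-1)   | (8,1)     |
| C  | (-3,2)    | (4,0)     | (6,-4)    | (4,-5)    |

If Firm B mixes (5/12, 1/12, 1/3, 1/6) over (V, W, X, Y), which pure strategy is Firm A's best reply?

C

Compute Firm A's expected payoff from each pure strategy against the given mix.
A: (5/12)·0 + (1/12)·(-1) + (1/3)·1 + (1/6)·0 = 1/4
B: (5/12)·1 + (1/12)·6 + (1/3)·(-3) + (1/6)·8 = 5/4
C: (5/12)·(-3) + (1/12)·4 + (1/3)·6 + (1/6)·4 = 7/4
Highest expected payoff is 7/4, from C.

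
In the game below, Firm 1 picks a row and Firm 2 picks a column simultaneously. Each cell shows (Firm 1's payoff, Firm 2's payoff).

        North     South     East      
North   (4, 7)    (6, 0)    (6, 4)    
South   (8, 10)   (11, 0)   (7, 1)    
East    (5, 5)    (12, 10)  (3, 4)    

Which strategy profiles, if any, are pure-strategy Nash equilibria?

(South, North) and (East, South)

A profile is a Nash equilibrium when each player is best-responding to the other.
Firm 1's best responses — vs North: South (payoff 8); vs South: East (payoff 12); vs East: South (payoff 7).
Firm 2's best responses — vs North: North (payoff 7); vs South: North (payoff 10); vs East: South (payoff 10).
Mutual best responses occur at (South, North) and (East, South); at each, neither player gains by switching.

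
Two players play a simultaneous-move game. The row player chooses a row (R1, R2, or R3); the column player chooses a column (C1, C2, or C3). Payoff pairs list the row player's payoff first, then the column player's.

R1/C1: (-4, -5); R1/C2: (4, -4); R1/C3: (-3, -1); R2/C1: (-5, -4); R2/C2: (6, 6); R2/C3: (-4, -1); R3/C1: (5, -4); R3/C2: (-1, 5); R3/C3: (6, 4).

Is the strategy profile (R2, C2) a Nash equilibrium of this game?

Yes

Holding the column player at C2: the row player gets 6 from R2, versus 4 from R1, -1 from R3. No profitable deviation for the row player.
Holding the row player at R2: the column player gets 6 from C2, versus -4 from C1, -1 from C3. No profitable deviation for the column player either.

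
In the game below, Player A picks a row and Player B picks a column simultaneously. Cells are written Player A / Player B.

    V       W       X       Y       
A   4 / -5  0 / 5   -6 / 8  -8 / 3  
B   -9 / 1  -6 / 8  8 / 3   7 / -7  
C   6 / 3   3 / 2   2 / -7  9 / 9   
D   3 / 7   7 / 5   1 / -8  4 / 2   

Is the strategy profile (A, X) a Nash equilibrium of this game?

Holding Player B at X: Player A gets -6 from A but could get 8 by switching to B. Player A has a profitable deviation.

No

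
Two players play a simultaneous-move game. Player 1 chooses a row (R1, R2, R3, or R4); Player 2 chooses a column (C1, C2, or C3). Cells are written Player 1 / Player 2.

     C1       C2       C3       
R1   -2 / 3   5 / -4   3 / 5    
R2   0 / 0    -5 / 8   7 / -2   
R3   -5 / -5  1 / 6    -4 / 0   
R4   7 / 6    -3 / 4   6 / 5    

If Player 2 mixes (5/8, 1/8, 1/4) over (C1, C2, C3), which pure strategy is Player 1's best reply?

Compute Player 1's expected payoff from each pure strategy against the given mix.
R1: (5/8)·(-2) + (1/8)·5 + (1/4)·3 = 1/8
R2: (5/8)·0 + (1/8)·(-5) + (1/4)·7 = 9/8
R3: (5/8)·(-5) + (1/8)·1 + (1/4)·(-4) = -4
R4: (5/8)·7 + (1/8)·(-3) + (1/4)·6 = 11/2
Highest expected payoff is 11/2, from R4.

R4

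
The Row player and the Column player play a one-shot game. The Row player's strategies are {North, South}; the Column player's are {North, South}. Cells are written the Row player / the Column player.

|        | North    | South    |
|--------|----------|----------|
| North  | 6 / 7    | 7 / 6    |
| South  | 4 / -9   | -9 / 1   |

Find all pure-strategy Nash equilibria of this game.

(North, North)

A profile is a Nash equilibrium when each player is best-responding to the other.
The Row player's best responses — vs North: North (payoff 6); vs South: North (payoff 7).
The Column player's best responses — vs North: North (payoff 7); vs South: South (payoff 1).
The only mutual best response is (North, North); neither player gains by switching there.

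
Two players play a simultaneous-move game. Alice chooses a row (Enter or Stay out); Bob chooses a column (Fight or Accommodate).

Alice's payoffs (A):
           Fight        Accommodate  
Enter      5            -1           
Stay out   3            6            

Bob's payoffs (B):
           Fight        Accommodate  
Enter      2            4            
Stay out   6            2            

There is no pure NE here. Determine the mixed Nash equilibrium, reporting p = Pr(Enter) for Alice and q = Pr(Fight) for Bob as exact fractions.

Each player's mixing probability is pinned down by making the *other* player indifferent.
Bob indifferent between Fight and Accommodate: p·2 + (1−p)·6 = p·4 + (1−p)·2 ⟹ 6 + (-4)p = 2 + 2p ⟹ p = 2/3.
Alice indifferent between Enter and Stay out: q·5 + (1−q)·(-1) = q·3 + (1−q)·6 ⟹ (-1) + 6q = 6 + (-3)q ⟹ q = 7/9.

p = 2/3, q = 7/9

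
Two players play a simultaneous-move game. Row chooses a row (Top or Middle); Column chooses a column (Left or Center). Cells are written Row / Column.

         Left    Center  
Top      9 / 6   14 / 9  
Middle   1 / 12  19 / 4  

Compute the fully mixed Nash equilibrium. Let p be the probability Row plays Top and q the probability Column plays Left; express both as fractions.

In a mixed NE each player is indifferent between their pure strategies, so the opponent's mix sets the indifference.
Column indifferent between Left and Center: p·6 + (1−p)·12 = p·9 + (1−p)·4 ⟹ 12 + (-6)p = 4 + 5p ⟹ p = 8/11.
Row indifferent between Top and Middle: q·9 + (1−q)·14 = q·1 + (1−q)·19 ⟹ 14 + (-5)q = 19 + (-18)q ⟹ q = 5/13.

p = 8/11, q = 5/13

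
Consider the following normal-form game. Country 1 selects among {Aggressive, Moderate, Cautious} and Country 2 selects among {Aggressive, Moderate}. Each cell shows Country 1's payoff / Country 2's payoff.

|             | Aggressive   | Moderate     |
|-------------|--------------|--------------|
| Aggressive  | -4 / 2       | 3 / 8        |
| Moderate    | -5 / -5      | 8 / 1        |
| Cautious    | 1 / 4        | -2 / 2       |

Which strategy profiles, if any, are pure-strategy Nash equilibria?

Check mutual best responses: a cell is a NE iff neither player can gain by unilaterally deviating.
Country 1's best responses — vs Aggressive: Cautious (payoff 1); vs Moderate: Moderate (payoff 8).
Country 2's best responses — vs Aggressive: Moderate (payoff 8); vs Moderate: Moderate (payoff 1); vs Cautious: Aggressive (payoff 4).
Mutual best responses occur at (Moderate, Moderate) and (Cautious, Aggressive); at each, neither player gains by switching.

(Moderate, Moderate) and (Cautious, Aggressive)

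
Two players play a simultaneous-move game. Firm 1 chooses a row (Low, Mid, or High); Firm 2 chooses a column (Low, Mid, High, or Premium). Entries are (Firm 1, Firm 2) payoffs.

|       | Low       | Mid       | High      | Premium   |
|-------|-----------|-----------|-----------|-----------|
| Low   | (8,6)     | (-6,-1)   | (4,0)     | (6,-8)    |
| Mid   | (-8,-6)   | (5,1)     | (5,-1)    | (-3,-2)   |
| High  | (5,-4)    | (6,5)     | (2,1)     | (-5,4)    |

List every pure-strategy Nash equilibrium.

(Low, Low) and (High, Mid)

Check mutual best responses: a cell is a NE iff neither player can gain by unilaterally deviating.
Firm 1's best responses — vs Low: Low (payoff 8); vs Mid: High (payoff 6); vs High: Mid (payoff 5); vs Premium: Low (payoff 6).
Firm 2's best responses — vs Low: Low (payoff 6); vs Mid: Mid (payoff 1); vs High: Mid (payoff 5).
Mutual best responses occur at (Low, Low) and (High, Mid); at each, neither player gains by switching.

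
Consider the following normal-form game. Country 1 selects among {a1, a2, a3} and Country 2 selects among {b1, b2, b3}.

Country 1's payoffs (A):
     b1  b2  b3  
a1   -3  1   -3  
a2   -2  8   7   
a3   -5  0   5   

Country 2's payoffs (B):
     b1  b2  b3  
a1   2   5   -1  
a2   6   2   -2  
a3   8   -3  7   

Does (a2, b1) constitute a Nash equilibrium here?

Yes

Holding Country 2 at b1: Country 1 gets -2 from a2, versus -3 from a1, -5 from a3. No profitable deviation for Country 1.
Holding Country 1 at a2: Country 2 gets 6 from b1, versus 2 from b2, -2 from b3. No profitable deviation for Country 2 either.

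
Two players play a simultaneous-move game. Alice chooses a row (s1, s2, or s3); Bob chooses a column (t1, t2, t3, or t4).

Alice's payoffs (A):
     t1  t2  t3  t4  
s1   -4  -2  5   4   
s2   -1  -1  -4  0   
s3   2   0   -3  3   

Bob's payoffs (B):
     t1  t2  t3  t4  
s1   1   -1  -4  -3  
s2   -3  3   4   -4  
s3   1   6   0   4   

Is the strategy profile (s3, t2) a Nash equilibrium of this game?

Yes

Holding Bob at t2: Alice gets 0 from s3, versus -2 from s1, -1 from s2. No profitable deviation for Alice.
Holding Alice at s3: Bob gets 6 from t2, versus 1 from t1, 0 from t3, 4 from t4. No profitable deviation for Bob either.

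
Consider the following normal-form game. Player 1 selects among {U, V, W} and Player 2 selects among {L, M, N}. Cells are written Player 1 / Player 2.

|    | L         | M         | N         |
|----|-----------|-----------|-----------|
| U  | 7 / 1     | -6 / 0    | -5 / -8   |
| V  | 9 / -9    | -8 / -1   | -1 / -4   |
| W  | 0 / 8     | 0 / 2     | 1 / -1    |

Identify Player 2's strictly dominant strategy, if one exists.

A strategy is strictly dominant if it gives Player 2 a strictly higher payoff than every other strategy, against every choice by the opponent.
L is not dominant: against V, M gives -1 > -9.
M is not dominant: against U, L gives 1 > 0.
N is not dominant: against U, L gives 1 > -8.
No single strategy is best against every opponent action.

None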